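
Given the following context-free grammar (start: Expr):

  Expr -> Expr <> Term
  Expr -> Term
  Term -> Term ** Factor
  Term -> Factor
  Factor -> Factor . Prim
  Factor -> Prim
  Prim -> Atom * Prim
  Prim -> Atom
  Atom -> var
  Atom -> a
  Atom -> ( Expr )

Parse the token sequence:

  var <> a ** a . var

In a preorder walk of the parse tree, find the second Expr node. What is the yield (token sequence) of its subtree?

[Expr [Expr [Term [Factor [Prim [Atom var]]]]] <> [Term [Term [Factor [Prim [Atom a]]]] ** [Factor [Factor [Prim [Atom a]]] . [Prim [Atom var]]]]]

var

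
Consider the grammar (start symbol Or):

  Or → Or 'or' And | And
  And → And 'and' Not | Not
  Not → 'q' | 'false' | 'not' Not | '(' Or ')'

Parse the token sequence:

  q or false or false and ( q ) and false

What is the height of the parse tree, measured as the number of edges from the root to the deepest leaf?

7

[Or [Or [Or [And [Not q]]] or [And [Not false]]] or [And [And [And [Not false]] and [Not ( [Or [And [Not q]]] )]] and [Not false]]]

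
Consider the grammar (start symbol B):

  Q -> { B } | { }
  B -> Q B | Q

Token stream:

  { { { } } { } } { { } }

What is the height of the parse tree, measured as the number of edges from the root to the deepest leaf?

[B [Q { [B [Q { [B [Q { }]] }] [B [Q { }]]] }] [B [Q { [B [Q { }]] }]]]

6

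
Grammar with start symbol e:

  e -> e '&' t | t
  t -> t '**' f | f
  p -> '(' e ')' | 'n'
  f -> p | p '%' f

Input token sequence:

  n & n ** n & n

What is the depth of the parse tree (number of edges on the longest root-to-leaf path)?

[e [e [e [t [f [p n]]]] & [t [t [f [p n]]] ** [f [p n]]]] & [t [f [p n]]]]

6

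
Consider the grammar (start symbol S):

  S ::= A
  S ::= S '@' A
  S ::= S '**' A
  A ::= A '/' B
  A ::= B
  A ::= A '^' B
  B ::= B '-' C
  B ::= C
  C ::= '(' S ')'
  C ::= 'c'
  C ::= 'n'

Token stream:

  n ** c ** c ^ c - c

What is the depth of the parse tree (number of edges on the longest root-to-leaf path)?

[S [S [S [A [B [C n]]]] ** [A [B [C c]]]] ** [A [A [B [C c]]] ^ [B [B [C c]] - [C c]]]]

6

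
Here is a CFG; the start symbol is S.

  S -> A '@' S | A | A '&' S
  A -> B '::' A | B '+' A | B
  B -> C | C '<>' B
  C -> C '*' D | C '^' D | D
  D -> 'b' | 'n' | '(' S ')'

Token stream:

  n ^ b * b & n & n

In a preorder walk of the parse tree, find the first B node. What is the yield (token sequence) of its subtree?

[S [A [B [C [C [C [D n]] ^ [D b]] * [D b]]]] & [S [A [B [C [D n]]]] & [S [A [B [C [D n]]]]]]]

n ^ b * b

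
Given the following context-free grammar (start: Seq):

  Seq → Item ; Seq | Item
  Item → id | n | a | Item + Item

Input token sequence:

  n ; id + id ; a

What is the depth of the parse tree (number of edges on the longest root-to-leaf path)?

[Seq [Item n] ; [Seq [Item [Item id] + [Item id]] ; [Seq [Item a]]]]

4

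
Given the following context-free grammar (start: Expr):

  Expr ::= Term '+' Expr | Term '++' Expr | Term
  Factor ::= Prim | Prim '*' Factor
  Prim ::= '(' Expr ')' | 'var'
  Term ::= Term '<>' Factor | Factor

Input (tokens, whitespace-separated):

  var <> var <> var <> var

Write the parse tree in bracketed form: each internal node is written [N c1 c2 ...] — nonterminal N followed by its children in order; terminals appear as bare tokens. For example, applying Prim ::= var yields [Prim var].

Expr
Term
Term <> Factor
Term <> Factor <> Factor
Term <> Factor <> Factor <> Factor
Factor <> Factor <> Factor <> Factor
Prim <> Factor <> Factor <> Factor
var <> Factor <> Factor <> Factor
var <> Prim <> Factor <> Factor
var <> var <> Factor <> Factor
var <> var <> Prim <> Factor
var <> var <> var <> Factor
var <> var <> var <> Prim
var <> var <> var <> var

[Expr [Term [Term [Term [Term [Factor [Prim var]]] <> [Factor [Prim var]]] <> [Factor [Prim var]]] <> [Factor [Prim var]]]]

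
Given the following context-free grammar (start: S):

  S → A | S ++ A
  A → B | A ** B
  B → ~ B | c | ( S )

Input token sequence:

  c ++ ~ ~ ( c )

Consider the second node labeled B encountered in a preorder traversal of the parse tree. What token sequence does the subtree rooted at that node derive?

~ ~ ( c )

[S [S [A [B c]]] ++ [A [B ~ [B ~ [B ( [S [A [B c]]] )]]]]]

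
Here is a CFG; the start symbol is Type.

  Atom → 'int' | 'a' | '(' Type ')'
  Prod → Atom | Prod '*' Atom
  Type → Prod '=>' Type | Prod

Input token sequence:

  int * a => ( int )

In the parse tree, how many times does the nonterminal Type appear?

3

[Type [Prod [Prod [Atom int]] * [Atom a]] => [Type [Prod [Atom ( [Type [Prod [Atom int]]] )]]]]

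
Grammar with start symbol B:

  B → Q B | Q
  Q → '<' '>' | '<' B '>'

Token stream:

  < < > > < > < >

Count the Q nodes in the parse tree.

[B [Q < [B [Q < >]] >] [B [Q < >] [B [Q < >]]]]

4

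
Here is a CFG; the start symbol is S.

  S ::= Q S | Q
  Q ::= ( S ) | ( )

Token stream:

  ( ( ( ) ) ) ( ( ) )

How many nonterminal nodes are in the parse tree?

10

[S [Q ( [S [Q ( [S [Q ( )]] )]] )] [S [Q ( [S [Q ( )]] )]]]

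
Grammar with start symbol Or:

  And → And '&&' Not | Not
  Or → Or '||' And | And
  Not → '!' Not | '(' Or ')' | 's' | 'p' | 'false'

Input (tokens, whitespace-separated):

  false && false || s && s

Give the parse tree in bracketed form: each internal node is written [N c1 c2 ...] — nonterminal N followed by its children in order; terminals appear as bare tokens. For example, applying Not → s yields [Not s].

Or
Or || And
And || And
And && Not || And
Not && Not || And
false && Not || And
false && false || And
false && false || And && Not
false && false || Not && Not
false && false || s && Not
false && false || s && s

[Or [Or [And [And [Not false]] && [Not false]]] || [And [And [Not s]] && [Not s]]]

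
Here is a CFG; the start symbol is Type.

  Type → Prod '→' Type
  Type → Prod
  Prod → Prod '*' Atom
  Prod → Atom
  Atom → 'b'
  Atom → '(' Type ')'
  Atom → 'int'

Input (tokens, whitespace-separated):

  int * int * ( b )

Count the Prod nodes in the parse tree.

[Type [Prod [Prod [Prod [Atom int]] * [Atom int]] * [Atom ( [Type [Prod [Atom b]]] )]]]

4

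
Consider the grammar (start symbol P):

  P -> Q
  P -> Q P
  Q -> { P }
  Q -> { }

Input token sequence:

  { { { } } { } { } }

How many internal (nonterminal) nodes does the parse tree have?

[P [Q { [P [Q { [P [Q { }]] }] [P [Q { }] [P [Q { }]]]] }]]

10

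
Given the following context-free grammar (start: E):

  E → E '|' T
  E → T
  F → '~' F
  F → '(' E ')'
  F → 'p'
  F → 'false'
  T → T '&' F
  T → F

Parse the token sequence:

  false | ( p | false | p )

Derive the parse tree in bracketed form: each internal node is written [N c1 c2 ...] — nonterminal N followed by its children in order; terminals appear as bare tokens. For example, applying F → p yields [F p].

E
E | T
T | T
F | T
false | T
false | F
false | ( E )
false | ( E | T )
false | ( E | T | T )
false | ( T | T | T )
false | ( F | T | T )
false | ( p | T | T )
false | ( p | F | T )
false | ( p | false | T )
false | ( p | false | F )
false | ( p | false | p )

[E [E [T [F false]]] | [T [F ( [E [E [E [T [F p]]] | [T [F false]]] | [T [F p]]] )]]]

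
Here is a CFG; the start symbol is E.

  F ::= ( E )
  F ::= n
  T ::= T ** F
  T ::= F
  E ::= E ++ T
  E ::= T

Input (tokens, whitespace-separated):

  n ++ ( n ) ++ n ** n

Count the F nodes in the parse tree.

5

[E [E [E [T [F n]]] ++ [T [F ( [E [T [F n]]] )]]] ++ [T [T [F n]] ** [F n]]]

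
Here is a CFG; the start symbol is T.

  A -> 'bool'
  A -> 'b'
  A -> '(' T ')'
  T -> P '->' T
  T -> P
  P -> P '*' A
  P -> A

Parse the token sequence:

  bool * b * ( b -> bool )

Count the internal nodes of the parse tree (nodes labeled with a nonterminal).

[T [P [P [P [A bool]] * [A b]] * [A ( [T [P [A b]] -> [T [P [A bool]]]] )]]]

13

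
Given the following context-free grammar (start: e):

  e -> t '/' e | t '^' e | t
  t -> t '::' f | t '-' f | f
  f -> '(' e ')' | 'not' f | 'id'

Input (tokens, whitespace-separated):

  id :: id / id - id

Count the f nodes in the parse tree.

[e [t [t [f id]] :: [f id]] / [e [t [t [f id]] - [f id]]]]

4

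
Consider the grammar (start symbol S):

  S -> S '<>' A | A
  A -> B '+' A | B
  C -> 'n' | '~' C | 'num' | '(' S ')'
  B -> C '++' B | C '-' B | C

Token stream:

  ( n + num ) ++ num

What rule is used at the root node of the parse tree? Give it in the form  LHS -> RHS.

[S [A [B [C ( [S [A [B [C n]] + [A [B [C num]]]]] )] ++ [B [C num]]]]]

S -> A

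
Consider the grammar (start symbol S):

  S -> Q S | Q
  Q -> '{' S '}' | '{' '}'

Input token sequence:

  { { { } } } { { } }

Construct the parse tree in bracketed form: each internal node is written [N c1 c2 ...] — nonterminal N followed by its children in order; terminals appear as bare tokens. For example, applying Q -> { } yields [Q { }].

S
Q S
{ S } S
{ Q } S
{ { S } } S
{ { Q } } S
{ { { } } } S
{ { { } } } Q
{ { { } } } { S }
{ { { } } } { Q }
{ { { } } } { { } }

[S [Q { [S [Q { [S [Q { }]] }]] }] [S [Q { [S [Q { }]] }]]]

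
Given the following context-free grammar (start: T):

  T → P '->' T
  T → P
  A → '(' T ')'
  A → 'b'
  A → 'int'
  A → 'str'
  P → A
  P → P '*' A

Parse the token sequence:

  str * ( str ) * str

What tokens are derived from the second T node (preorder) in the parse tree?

str

[T [P [P [P [A str]] * [A ( [T [P [A str]]] )]] * [A str]]]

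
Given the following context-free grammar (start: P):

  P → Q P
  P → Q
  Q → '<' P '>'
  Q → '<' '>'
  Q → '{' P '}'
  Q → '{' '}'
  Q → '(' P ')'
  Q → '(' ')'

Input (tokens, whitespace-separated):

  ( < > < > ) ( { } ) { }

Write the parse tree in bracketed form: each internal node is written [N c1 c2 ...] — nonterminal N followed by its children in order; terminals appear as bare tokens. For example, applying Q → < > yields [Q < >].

[P [Q ( [P [Q < >] [P [Q < >]]] )] [P [Q ( [P [Q { }]] )] [P [Q { }]]]]

P
Q P
( P ) P
( Q P ) P
( < > P ) P
( < > Q ) P
( < > < > ) P
( < > < > ) Q P
( < > < > ) ( P ) P
( < > < > ) ( Q ) P
( < > < > ) ( { } ) P
( < > < > ) ( { } ) Q
( < > < > ) ( { } ) { }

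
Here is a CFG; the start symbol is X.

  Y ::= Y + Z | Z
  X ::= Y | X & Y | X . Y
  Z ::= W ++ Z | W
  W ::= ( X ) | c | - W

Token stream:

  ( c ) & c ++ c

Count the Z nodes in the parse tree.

[X [X [Y [Z [W ( [X [Y [Z [W c]]]] )]]]] & [Y [Z [W c] ++ [Z [W c]]]]]

4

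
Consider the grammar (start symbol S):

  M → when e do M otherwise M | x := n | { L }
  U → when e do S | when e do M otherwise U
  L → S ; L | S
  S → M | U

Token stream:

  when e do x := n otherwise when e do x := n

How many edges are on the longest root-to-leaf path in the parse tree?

5

[S [U when e do [M x := n] otherwise [U when e do [S [M x := n]]]]]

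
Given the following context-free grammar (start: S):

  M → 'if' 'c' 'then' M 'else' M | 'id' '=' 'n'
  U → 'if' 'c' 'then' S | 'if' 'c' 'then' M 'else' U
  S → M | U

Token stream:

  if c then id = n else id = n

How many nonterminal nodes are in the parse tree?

[S [M if c then [M id = n] else [M id = n]]]

4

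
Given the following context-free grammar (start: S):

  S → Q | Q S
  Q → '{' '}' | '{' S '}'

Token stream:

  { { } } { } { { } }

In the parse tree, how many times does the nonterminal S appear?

5

[S [Q { [S [Q { }]] }] [S [Q { }] [S [Q { [S [Q { }]] }]]]]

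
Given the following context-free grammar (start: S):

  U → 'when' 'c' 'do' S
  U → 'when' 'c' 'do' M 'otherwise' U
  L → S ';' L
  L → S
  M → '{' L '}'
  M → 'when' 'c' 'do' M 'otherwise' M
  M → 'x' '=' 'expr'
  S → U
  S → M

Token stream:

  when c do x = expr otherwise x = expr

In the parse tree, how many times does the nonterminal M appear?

3

[S [M when c do [M x = expr] otherwise [M x = expr]]]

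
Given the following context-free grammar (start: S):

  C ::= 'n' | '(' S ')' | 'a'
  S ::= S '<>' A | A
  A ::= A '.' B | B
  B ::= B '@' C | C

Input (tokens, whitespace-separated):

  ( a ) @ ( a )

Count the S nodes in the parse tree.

3

[S [A [B [B [C ( [S [A [B [C a]]]] )]] @ [C ( [S [A [B [C a]]]] )]]]]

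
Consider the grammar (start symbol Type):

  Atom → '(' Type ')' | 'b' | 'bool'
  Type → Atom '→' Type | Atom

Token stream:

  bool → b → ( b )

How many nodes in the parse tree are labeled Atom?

4

[Type [Atom bool] → [Type [Atom b] → [Type [Atom ( [Type [Atom b]] )]]]]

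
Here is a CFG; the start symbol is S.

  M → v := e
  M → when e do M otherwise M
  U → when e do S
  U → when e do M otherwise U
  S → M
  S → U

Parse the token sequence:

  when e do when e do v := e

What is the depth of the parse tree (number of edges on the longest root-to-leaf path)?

[S [U when e do [S [U when e do [S [M v := e]]]]]]

6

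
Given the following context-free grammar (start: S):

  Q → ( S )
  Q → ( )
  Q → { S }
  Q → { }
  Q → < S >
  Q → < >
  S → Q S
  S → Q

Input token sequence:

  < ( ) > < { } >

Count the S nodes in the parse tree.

4

[S [Q < [S [Q ( )]] >] [S [Q < [S [Q { }]] >]]]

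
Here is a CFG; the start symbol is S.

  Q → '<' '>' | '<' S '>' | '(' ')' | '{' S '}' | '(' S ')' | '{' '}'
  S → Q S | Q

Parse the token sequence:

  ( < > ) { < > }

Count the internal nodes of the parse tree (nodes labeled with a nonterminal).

8

[S [Q ( [S [Q < >]] )] [S [Q { [S [Q < >]] }]]]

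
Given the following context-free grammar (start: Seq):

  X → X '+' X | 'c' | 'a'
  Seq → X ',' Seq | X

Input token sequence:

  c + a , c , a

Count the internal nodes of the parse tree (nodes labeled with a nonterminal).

8

[Seq [X [X c] + [X a]] , [Seq [X c] , [Seq [X a]]]]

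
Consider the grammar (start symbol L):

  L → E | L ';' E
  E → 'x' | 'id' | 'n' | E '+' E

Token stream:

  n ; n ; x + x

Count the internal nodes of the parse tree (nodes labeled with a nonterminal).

[L [L [L [E n]] ; [E n]] ; [E [E x] + [E x]]]

8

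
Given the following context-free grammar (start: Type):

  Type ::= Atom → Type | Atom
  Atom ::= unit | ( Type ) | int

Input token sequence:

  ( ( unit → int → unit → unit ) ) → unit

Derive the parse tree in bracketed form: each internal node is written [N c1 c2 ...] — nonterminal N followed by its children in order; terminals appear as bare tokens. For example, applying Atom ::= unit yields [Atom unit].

[Type [Atom ( [Type [Atom ( [Type [Atom unit] → [Type [Atom int] → [Type [Atom unit] → [Type [Atom unit]]]]] )]] )] → [Type [Atom unit]]]

Type
Atom → Type
( Type ) → Type
( Atom ) → Type
( ( Type ) ) → Type
( ( Atom → Type ) ) → Type
( ( unit → Type ) ) → Type
( ( unit → Atom → Type ) ) → Type
( ( unit → int → Type ) ) → Type
( ( unit → int → Atom → Type ) ) → Type
( ( unit → int → unit → Type ) ) → Type
( ( unit → int → unit → Atom ) ) → Type
( ( unit → int → unit → unit ) ) → Type
( ( unit → int → unit → unit ) ) → Atom
( ( unit → int → unit → unit ) ) → unit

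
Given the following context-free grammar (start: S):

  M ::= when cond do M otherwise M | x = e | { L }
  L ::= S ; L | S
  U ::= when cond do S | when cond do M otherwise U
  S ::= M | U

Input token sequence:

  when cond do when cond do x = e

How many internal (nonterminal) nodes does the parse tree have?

[S [U when cond do [S [U when cond do [S [M x = e]]]]]]

6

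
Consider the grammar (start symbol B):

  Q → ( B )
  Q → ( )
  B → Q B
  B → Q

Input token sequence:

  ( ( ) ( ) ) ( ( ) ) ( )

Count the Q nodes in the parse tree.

[B [Q ( [B [Q ( )] [B [Q ( )]]] )] [B [Q ( [B [Q ( )]] )] [B [Q ( )]]]]

6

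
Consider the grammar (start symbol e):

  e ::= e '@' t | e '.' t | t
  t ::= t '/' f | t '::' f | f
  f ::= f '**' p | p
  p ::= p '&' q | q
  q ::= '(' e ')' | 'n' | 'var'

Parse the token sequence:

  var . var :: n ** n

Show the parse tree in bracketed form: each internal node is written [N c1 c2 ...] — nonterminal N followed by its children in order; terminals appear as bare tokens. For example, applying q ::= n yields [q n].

[e [e [t [f [p [q var]]]]] . [t [t [f [p [q var]]]] :: [f [f [p [q n]]] ** [p [q n]]]]]

e
e . t
t . t
f . t
p . t
q . t
var . t
var . t :: f
var . f :: f
var . p :: f
var . q :: f
var . var :: f
var . var :: f ** p
var . var :: p ** p
var . var :: q ** p
var . var :: n ** p
var . var :: n ** q
var . var :: n ** n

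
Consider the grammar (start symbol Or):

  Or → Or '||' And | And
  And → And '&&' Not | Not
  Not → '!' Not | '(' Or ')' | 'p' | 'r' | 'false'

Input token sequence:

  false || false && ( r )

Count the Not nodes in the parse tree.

[Or [Or [And [Not false]]] || [And [And [Not false]] && [Not ( [Or [And [Not r]]] )]]]

4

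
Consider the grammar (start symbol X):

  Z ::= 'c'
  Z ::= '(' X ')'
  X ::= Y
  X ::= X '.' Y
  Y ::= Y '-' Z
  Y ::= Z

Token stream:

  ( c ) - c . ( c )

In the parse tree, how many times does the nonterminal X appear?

[X [X [Y [Y [Z ( [X [Y [Z c]]] )]] - [Z c]]] . [Y [Z ( [X [Y [Z c]]] )]]]

4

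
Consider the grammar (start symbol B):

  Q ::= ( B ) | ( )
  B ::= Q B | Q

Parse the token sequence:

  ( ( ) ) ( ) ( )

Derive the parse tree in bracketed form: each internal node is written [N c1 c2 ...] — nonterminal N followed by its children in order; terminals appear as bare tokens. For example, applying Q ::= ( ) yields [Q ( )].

[B [Q ( [B [Q ( )]] )] [B [Q ( )] [B [Q ( )]]]]

B
Q B
( B ) B
( Q ) B
( ( ) ) B
( ( ) ) Q B
( ( ) ) ( ) B
( ( ) ) ( ) Q
( ( ) ) ( ) ( )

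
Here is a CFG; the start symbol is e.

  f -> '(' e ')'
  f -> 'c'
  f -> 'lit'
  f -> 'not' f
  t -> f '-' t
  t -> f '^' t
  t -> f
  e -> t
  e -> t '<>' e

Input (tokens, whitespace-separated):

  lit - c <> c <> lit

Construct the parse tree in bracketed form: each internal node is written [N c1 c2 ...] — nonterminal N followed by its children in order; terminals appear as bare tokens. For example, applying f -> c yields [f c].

e
t <> e
f - t <> e
lit - t <> e
lit - f <> e
lit - c <> e
lit - c <> t <> e
lit - c <> f <> e
lit - c <> c <> e
lit - c <> c <> t
lit - c <> c <> f
lit - c <> c <> lit

[e [t [f lit] - [t [f c]]] <> [e [t [f c]] <> [e [t [f lit]]]]]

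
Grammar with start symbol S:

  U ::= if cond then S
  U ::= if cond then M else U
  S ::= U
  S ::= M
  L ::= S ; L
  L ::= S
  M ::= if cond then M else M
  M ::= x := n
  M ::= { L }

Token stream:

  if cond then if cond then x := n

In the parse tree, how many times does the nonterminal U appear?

[S [U if cond then [S [U if cond then [S [M x := n]]]]]]

2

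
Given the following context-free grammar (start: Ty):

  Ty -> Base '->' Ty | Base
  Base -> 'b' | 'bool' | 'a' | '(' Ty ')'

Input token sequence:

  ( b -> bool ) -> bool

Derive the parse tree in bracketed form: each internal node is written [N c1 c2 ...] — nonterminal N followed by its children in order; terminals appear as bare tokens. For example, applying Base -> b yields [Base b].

Ty
Base -> Ty
( Ty ) -> Ty
( Base -> Ty ) -> Ty
( b -> Ty ) -> Ty
( b -> Base ) -> Ty
( b -> bool ) -> Ty
( b -> bool ) -> Base
( b -> bool ) -> bool

[Ty [Base ( [Ty [Base b] -> [Ty [Base bool]]] )] -> [Ty [Base bool]]]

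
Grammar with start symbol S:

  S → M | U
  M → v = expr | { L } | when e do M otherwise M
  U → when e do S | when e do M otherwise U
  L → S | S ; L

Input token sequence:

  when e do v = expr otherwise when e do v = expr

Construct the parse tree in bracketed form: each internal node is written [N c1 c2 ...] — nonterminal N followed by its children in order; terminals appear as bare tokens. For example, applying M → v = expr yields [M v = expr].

S
U
when e do M otherwise U
when e do v = expr otherwise U
when e do v = expr otherwise when e do S
when e do v = expr otherwise when e do M
when e do v = expr otherwise when e do v = expr

[S [U when e do [M v = expr] otherwise [U when e do [S [M v = expr]]]]]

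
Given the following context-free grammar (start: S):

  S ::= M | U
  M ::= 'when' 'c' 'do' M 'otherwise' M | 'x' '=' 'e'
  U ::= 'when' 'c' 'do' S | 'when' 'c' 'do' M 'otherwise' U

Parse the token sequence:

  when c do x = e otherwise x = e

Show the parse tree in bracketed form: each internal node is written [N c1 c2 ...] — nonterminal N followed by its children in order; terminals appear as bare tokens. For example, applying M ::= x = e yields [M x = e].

S
M
when c do M otherwise M
when c do x = e otherwise M
when c do x = e otherwise x = e

[S [M when c do [M x = e] otherwise [M x = e]]]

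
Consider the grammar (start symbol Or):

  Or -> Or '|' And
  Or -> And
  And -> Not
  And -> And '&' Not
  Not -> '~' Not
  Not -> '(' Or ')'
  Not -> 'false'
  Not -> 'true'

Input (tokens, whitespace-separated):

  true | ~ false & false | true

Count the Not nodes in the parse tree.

[Or [Or [Or [And [Not true]]] | [And [And [Not ~ [Not false]]] & [Not false]]] | [And [Not true]]]

5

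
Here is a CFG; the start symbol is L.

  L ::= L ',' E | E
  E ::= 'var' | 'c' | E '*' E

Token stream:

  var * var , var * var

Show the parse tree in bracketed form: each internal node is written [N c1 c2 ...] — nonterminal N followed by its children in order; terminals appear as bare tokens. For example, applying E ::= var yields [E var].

L
L , E
E , E
E * E , E
var * E , E
var * var , E
var * var , E * E
var * var , var * E
var * var , var * var

[L [L [E [E var] * [E var]]] , [E [E var] * [E var]]]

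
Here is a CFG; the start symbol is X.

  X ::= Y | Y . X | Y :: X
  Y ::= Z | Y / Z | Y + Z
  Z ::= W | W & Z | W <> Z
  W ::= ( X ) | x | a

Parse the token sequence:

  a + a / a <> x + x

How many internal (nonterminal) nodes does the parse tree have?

15

[X [Y [Y [Y [Y [Z [W a]]] + [Z [W a]]] / [Z [W a] <> [Z [W x]]]] + [Z [W x]]]]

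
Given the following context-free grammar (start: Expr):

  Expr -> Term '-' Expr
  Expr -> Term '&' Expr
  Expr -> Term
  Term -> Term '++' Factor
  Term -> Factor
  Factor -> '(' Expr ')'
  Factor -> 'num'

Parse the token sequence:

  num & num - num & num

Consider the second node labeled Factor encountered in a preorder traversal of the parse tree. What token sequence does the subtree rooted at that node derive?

[Expr [Term [Factor num]] & [Expr [Term [Factor num]] - [Expr [Term [Factor num]] & [Expr [Term [Factor num]]]]]]

num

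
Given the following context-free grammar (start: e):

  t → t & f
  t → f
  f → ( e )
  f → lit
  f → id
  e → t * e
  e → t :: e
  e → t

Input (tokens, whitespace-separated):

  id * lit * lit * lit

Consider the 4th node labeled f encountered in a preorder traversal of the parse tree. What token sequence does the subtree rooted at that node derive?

[e [t [f id]] * [e [t [f lit]] * [e [t [f lit]] * [e [t [f lit]]]]]]

lit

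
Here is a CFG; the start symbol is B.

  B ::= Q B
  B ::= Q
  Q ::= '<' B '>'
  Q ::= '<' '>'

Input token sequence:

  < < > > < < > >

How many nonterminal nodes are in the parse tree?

8

[B [Q < [B [Q < >]] >] [B [Q < [B [Q < >]] >]]]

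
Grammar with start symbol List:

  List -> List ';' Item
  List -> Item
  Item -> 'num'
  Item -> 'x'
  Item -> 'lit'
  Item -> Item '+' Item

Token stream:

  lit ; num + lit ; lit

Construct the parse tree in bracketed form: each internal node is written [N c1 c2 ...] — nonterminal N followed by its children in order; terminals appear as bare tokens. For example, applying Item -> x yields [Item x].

List
List ; Item
List ; Item ; Item
Item ; Item ; Item
lit ; Item ; Item
lit ; Item + Item ; Item
lit ; num + Item ; Item
lit ; num + lit ; Item
lit ; num + lit ; lit

[List [List [List [Item lit]] ; [Item [Item num] + [Item lit]]] ; [Item lit]]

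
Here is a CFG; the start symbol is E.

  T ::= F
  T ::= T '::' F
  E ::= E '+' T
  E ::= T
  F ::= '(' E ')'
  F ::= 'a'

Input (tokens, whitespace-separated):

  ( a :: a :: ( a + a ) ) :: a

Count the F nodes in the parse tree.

[E [T [T [F ( [E [T [T [T [F a]] :: [F a]] :: [F ( [E [E [T [F a]]] + [T [F a]]] )]]] )]] :: [F a]]]

7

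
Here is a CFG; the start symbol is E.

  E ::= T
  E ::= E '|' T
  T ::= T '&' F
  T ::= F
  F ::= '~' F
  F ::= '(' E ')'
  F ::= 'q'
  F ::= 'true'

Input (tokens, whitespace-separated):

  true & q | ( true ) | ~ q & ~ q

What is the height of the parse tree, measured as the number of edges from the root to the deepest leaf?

[E [E [E [T [T [F true]] & [F q]]] | [T [F ( [E [T [F true]]] )]]] | [T [T [F ~ [F q]]] & [F ~ [F q]]]]

7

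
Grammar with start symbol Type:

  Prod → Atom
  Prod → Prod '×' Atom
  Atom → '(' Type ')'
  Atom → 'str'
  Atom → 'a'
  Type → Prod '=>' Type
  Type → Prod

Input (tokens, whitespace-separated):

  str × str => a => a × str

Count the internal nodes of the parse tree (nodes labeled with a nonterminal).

13

[Type [Prod [Prod [Atom str]] × [Atom str]] => [Type [Prod [Atom a]] => [Type [Prod [Prod [Atom a]] × [Atom str]]]]]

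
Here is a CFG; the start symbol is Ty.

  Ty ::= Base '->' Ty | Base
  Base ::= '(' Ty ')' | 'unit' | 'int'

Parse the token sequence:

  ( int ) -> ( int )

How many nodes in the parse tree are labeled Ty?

4

[Ty [Base ( [Ty [Base int]] )] -> [Ty [Base ( [Ty [Base int]] )]]]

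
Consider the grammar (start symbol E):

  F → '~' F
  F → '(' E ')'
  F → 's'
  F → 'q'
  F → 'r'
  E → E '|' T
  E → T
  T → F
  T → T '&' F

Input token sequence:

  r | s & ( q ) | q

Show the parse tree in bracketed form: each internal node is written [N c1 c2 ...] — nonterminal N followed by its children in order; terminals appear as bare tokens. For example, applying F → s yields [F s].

E
E | T
E | T | T
T | T | T
F | T | T
r | T | T
r | T & F | T
r | F & F | T
r | s & F | T
r | s & ( E ) | T
r | s & ( T ) | T
r | s & ( F ) | T
r | s & ( q ) | T
r | s & ( q ) | F
r | s & ( q ) | q

[E [E [E [T [F r]]] | [T [T [F s]] & [F ( [E [T [F q]]] )]]] | [T [F q]]]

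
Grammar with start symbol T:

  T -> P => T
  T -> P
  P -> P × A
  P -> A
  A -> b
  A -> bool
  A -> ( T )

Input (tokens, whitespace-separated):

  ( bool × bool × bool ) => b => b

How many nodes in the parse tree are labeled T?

4

[T [P [A ( [T [P [P [P [A bool]] × [A bool]] × [A bool]]] )]] => [T [P [A b]] => [T [P [A b]]]]]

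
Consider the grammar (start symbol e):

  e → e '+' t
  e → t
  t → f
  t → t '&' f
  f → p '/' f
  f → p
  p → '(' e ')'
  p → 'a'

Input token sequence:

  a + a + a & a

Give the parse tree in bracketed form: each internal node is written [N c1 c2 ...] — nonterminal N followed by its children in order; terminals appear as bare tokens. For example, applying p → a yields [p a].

[e [e [e [t [f [p a]]]] + [t [f [p a]]]] + [t [t [f [p a]]] & [f [p a]]]]

e
e + t
e + t + t
t + t + t
f + t + t
p + t + t
a + t + t
a + f + t
a + p + t
a + a + t
a + a + t & f
a + a + f & f
a + a + p & f
a + a + a & f
a + a + a & p
a + a + a & a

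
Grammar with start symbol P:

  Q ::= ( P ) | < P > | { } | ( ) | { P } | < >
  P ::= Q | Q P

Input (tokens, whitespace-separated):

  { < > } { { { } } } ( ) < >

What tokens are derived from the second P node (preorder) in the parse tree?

< >

[P [Q { [P [Q < >]] }] [P [Q { [P [Q { [P [Q { }]] }]] }] [P [Q ( )] [P [Q < >]]]]]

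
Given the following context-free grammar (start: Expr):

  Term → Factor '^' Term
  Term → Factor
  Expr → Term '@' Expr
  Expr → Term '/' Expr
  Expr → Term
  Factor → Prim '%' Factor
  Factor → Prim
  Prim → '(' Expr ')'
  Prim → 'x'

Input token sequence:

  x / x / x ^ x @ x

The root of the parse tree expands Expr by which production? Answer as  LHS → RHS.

[Expr [Term [Factor [Prim x]]] / [Expr [Term [Factor [Prim x]]] / [Expr [Term [Factor [Prim x]] ^ [Term [Factor [Prim x]]]] @ [Expr [Term [Factor [Prim x]]]]]]]

Expr → Term '/' Expr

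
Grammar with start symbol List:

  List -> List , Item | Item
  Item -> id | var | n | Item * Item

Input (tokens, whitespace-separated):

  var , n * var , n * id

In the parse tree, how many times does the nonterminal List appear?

3

[List [List [List [Item var]] , [Item [Item n] * [Item var]]] , [Item [Item n] * [Item id]]]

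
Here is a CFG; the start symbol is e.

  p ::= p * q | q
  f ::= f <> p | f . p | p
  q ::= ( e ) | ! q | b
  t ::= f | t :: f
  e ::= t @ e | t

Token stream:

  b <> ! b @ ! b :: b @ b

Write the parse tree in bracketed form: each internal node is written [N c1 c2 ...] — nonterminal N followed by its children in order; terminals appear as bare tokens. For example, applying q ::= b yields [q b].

[e [t [f [f [p [q b]]] <> [p [q ! [q b]]]]] @ [e [t [t [f [p [q ! [q b]]]]] :: [f [p [q b]]]] @ [e [t [f [p [q b]]]]]]]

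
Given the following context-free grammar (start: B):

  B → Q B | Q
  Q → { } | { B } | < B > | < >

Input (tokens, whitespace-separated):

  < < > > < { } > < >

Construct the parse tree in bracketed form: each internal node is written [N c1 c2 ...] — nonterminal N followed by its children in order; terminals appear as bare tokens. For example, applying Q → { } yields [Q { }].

[B [Q < [B [Q < >]] >] [B [Q < [B [Q { }]] >] [B [Q < >]]]]

B
Q B
< B > B
< Q > B
< < > > B
< < > > Q B
< < > > < B > B
< < > > < Q > B
< < > > < { } > B
< < > > < { } > Q
< < > > < { } > < >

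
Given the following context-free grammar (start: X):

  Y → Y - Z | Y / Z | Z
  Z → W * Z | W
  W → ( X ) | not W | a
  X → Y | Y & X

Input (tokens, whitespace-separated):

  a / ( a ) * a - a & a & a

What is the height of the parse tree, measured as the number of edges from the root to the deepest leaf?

[X [Y [Y [Y [Z [W a]]] / [Z [W ( [X [Y [Z [W a]]]] )] * [Z [W a]]]] - [Z [W a]]] & [X [Y [Z [W a]]] & [X [Y [Z [W a]]]]]]

9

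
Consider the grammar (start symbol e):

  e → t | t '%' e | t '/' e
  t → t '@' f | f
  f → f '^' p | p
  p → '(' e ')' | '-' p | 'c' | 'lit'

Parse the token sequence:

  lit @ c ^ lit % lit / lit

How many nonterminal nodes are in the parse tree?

17

[e [t [t [f [p lit]]] @ [f [f [p c]] ^ [p lit]]] % [e [t [f [p lit]]] / [e [t [f [p lit]]]]]]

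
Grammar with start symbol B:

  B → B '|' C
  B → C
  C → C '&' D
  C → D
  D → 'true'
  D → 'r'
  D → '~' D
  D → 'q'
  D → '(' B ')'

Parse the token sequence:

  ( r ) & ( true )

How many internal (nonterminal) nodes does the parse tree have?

[B [C [C [D ( [B [C [D r]]] )]] & [D ( [B [C [D true]]] )]]]

11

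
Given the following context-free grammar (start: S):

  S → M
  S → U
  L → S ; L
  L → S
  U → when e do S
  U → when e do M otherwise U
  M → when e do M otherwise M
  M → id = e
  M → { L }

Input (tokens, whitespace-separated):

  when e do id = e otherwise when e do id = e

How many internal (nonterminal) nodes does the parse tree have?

6

[S [U when e do [M id = e] otherwise [U when e do [S [M id = e]]]]]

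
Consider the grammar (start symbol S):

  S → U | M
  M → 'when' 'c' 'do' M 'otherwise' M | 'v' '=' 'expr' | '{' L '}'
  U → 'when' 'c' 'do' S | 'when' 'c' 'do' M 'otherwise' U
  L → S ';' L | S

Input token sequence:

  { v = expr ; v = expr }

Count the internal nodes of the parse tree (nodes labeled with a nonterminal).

8

[S [M { [L [S [M v = expr]] ; [L [S [M v = expr]]]] }]]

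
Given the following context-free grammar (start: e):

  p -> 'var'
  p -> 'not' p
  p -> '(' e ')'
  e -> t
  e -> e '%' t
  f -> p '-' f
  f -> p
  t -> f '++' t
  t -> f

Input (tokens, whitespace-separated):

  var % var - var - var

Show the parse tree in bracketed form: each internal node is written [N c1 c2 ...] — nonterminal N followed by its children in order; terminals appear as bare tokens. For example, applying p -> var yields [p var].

[e [e [t [f [p var]]]] % [t [f [p var] - [f [p var] - [f [p var]]]]]]

e
e % t
t % t
f % t
p % t
var % t
var % f
var % p - f
var % var - f
var % var - p - f
var % var - var - f
var % var - var - p
var % var - var - var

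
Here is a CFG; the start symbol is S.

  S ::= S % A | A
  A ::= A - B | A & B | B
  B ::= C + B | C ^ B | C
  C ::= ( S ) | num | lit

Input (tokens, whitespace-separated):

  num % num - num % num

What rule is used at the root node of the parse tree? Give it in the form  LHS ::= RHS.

[S [S [S [A [B [C num]]]] % [A [A [B [C num]]] - [B [C num]]]] % [A [B [C num]]]]

S ::= S % A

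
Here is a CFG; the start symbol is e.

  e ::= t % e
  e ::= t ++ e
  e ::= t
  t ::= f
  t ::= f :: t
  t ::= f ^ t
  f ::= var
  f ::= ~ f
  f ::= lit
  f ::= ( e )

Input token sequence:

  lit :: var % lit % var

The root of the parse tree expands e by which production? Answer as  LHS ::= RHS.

[e [t [f lit] :: [t [f var]]] % [e [t [f lit]] % [e [t [f var]]]]]

e ::= t % e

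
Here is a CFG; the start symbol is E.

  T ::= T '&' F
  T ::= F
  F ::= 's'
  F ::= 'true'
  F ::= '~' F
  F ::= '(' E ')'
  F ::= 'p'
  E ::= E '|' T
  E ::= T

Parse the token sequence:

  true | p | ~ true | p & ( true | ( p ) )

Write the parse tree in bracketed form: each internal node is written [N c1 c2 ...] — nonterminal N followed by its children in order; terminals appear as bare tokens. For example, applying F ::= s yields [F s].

[E [E [E [E [T [F true]]] | [T [F p]]] | [T [F ~ [F true]]]] | [T [T [F p]] & [F ( [E [E [T [F true]]] | [T [F ( [E [T [F p]]] )]]] )]]]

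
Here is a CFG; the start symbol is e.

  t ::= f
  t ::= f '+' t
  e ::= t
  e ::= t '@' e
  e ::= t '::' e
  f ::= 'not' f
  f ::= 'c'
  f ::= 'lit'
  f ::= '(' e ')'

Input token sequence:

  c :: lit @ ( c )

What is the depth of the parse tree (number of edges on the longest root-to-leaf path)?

[e [t [f c]] :: [e [t [f lit]] @ [e [t [f ( [e [t [f c]]] )]]]]]

8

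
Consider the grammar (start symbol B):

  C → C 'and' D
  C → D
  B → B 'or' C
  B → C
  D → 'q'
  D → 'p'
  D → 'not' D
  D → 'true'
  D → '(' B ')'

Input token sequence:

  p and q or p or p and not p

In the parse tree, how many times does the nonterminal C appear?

5

[B [B [B [C [C [D p]] and [D q]]] or [C [D p]]] or [C [C [D p]] and [D not [D p]]]]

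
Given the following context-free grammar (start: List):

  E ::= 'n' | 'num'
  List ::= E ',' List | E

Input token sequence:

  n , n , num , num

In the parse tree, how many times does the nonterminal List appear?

4

[List [E n] , [List [E n] , [List [E num] , [List [E num]]]]]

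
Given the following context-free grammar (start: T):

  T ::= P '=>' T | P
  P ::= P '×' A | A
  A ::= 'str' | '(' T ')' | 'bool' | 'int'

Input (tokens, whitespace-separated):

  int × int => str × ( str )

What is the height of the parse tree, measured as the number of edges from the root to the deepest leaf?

7

[T [P [P [A int]] × [A int]] => [T [P [P [A str]] × [A ( [T [P [A str]]] )]]]]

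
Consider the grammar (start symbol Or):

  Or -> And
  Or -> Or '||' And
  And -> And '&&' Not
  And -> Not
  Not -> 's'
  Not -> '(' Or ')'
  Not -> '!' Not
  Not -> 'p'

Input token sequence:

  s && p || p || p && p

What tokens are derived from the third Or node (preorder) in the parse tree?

[Or [Or [Or [And [And [Not s]] && [Not p]]] || [And [Not p]]] || [And [And [Not p]] && [Not p]]]

s && p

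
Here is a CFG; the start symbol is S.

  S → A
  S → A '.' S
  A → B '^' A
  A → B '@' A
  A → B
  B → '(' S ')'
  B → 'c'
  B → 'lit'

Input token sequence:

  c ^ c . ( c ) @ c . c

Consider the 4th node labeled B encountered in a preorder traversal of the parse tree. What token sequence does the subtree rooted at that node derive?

[S [A [B c] ^ [A [B c]]] . [S [A [B ( [S [A [B c]]] )] @ [A [B c]]] . [S [A [B c]]]]]

c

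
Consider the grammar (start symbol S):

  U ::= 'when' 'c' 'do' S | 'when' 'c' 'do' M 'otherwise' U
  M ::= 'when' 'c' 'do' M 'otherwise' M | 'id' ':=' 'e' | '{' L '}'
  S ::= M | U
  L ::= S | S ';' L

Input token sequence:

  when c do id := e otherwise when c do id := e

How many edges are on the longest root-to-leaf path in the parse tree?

[S [U when c do [M id := e] otherwise [U when c do [S [M id := e]]]]]

5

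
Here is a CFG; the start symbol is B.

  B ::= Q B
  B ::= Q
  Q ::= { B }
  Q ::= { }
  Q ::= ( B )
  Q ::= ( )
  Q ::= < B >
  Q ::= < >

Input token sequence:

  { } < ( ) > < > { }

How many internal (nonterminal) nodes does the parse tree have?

[B [Q { }] [B [Q < [B [Q ( )]] >] [B [Q < >] [B [Q { }]]]]]

10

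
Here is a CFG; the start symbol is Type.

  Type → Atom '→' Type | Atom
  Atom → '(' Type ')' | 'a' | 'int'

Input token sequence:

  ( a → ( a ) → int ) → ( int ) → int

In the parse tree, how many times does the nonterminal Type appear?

[Type [Atom ( [Type [Atom a] → [Type [Atom ( [Type [Atom a]] )] → [Type [Atom int]]]] )] → [Type [Atom ( [Type [Atom int]] )] → [Type [Atom int]]]]

8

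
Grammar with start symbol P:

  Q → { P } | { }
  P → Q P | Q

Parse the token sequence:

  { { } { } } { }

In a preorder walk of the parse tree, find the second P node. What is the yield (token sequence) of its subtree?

{ } { }

[P [Q { [P [Q { }] [P [Q { }]]] }] [P [Q { }]]]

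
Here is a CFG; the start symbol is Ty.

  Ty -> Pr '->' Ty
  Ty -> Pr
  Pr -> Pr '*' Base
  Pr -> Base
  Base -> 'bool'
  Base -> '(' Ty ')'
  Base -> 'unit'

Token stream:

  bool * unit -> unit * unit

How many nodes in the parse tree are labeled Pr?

[Ty [Pr [Pr [Base bool]] * [Base unit]] -> [Ty [Pr [Pr [Base unit]] * [Base unit]]]]

4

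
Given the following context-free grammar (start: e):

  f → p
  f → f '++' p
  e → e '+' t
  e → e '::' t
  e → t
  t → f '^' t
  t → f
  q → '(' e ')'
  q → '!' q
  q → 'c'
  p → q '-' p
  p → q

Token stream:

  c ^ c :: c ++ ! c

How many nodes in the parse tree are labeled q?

5

[e [e [t [f [p [q c]]] ^ [t [f [p [q c]]]]]] :: [t [f [f [p [q c]]] ++ [p [q ! [q c]]]]]]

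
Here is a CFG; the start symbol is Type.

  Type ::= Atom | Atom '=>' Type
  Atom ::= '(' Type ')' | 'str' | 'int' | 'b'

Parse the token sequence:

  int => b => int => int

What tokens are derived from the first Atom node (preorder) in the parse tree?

[Type [Atom int] => [Type [Atom b] => [Type [Atom int] => [Type [Atom int]]]]]

int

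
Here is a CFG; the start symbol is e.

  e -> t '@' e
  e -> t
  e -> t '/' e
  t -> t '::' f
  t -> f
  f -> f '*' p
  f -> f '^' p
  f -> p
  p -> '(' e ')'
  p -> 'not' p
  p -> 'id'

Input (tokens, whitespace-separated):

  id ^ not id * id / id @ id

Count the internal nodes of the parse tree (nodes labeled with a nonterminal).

[e [t [f [f [f [p id]] ^ [p not [p id]]] * [p id]]] / [e [t [f [p id]]] @ [e [t [f [p id]]]]]]

17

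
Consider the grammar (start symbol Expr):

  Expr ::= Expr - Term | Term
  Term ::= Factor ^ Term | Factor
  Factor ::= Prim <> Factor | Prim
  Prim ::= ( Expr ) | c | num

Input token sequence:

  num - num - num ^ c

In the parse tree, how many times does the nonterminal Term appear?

[Expr [Expr [Expr [Term [Factor [Prim num]]]] - [Term [Factor [Prim num]]]] - [Term [Factor [Prim num]] ^ [Term [Factor [Prim c]]]]]

4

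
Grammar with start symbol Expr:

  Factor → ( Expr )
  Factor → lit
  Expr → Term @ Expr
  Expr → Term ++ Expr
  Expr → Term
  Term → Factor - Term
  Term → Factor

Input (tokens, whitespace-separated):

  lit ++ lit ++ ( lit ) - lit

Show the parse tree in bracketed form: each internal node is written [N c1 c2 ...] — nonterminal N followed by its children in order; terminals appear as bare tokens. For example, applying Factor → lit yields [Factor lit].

[Expr [Term [Factor lit]] ++ [Expr [Term [Factor lit]] ++ [Expr [Term [Factor ( [Expr [Term [Factor lit]]] )] - [Term [Factor lit]]]]]]

Expr
Term ++ Expr
Factor ++ Expr
lit ++ Expr
lit ++ Term ++ Expr
lit ++ Factor ++ Expr
lit ++ lit ++ Expr
lit ++ lit ++ Term
lit ++ lit ++ Factor - Term
lit ++ lit ++ ( Expr ) - Term
lit ++ lit ++ ( Term ) - Term
lit ++ lit ++ ( Factor ) - Term
lit ++ lit ++ ( lit ) - Term
lit ++ lit ++ ( lit ) - Factor
lit ++ lit ++ ( lit ) - lit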